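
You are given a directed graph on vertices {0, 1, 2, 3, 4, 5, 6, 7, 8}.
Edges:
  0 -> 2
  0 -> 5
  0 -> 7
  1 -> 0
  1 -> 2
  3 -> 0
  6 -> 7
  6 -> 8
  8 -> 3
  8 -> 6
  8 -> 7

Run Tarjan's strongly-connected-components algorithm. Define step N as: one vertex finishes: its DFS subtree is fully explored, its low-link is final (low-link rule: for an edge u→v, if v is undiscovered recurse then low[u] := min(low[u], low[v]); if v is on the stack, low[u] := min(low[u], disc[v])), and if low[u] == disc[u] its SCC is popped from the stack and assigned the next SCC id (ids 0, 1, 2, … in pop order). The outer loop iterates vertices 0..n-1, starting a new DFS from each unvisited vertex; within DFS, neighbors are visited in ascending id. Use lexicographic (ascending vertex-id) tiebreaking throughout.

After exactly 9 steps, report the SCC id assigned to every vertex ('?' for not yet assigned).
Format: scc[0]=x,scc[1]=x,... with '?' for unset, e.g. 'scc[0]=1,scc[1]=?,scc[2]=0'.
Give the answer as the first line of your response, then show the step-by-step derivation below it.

scc[0]=3,scc[1]=4,scc[2]=0,scc[3]=5,scc[4]=6,scc[5]=1,scc[6]=7,scc[7]=2,scc[8]=7

step 1: low=(low[0]=0,low[1]=?,low[2]=1,low[3]=?,low[4]=?,low[5]=?,low[6]=?,low[7]=?,low[8]=?); scc=(scc[0]=?,scc[1]=?,scc[2]=0,scc[3]=?,scc[4]=?,scc[5]=?,scc[6]=?,scc[7]=?,scc[8]=?)
step 2: low=(low[0]=0,low[1]=?,low[2]=1,low[3]=?,low[4]=?,low[5]=2,low[6]=?,low[7]=?,low[8]=?); scc=(scc[0]=?,scc[1]=?,scc[2]=0,scc[3]=?,scc[4]=?,scc[5]=1,scc[6]=?,scc[7]=?,scc[8]=?)
step 3: low=(low[0]=0,low[1]=?,low[2]=1,low[3]=?,low[4]=?,low[5]=2,low[6]=?,low[7]=3,low[8]=?); scc=(scc[0]=?,scc[1]=?,scc[2]=0,scc[3]=?,scc[4]=?,scc[5]=1,scc[6]=?,scc[7]=2,scc[8]=?)
step 4: low=(low[0]=0,low[1]=?,low[2]=1,low[3]=?,low[4]=?,low[5]=2,low[6]=?,low[7]=3,low[8]=?); scc=(scc[0]=3,scc[1]=?,scc[2]=0,scc[3]=?,scc[4]=?,scc[5]=1,scc[6]=?,scc[7]=2,scc[8]=?)
step 5: low=(low[0]=0,low[1]=4,low[2]=1,low[3]=?,low[4]=?,low[5]=2,low[6]=?,low[7]=3,low[8]=?); scc=(scc[0]=3,scc[1]=4,scc[2]=0,scc[3]=?,scc[4]=?,scc[5]=1,scc[6]=?,scc[7]=2,scc[8]=?)
step 6: low=(low[0]=0,low[1]=4,low[2]=1,low[3]=5,low[4]=?,low[5]=2,low[6]=?,low[7]=3,low[8]=?); scc=(scc[0]=3,scc[1]=4,scc[2]=0,scc[3]=5,scc[4]=?,scc[5]=1,scc[6]=?,scc[7]=2,scc[8]=?)
step 7: low=(low[0]=0,low[1]=4,low[2]=1,low[3]=5,low[4]=6,low[5]=2,low[6]=?,low[7]=3,low[8]=?); scc=(scc[0]=3,scc[1]=4,scc[2]=0,scc[3]=5,scc[4]=6,scc[5]=1,scc[6]=?,scc[7]=2,scc[8]=?)
step 8: low=(low[0]=0,low[1]=4,low[2]=1,low[3]=5,low[4]=6,low[5]=2,low[6]=7,low[7]=3,low[8]=7); scc=(scc[0]=3,scc[1]=4,scc[2]=0,scc[3]=5,scc[4]=6,scc[5]=1,scc[6]=?,scc[7]=2,scc[8]=?)
step 9: low=(low[0]=0,low[1]=4,low[2]=1,low[3]=5,low[4]=6,low[5]=2,low[6]=7,low[7]=3,low[8]=7); scc=(scc[0]=3,scc[1]=4,scc[2]=0,scc[3]=5,scc[4]=6,scc[5]=1,scc[6]=7,scc[7]=2,scc[8]=7)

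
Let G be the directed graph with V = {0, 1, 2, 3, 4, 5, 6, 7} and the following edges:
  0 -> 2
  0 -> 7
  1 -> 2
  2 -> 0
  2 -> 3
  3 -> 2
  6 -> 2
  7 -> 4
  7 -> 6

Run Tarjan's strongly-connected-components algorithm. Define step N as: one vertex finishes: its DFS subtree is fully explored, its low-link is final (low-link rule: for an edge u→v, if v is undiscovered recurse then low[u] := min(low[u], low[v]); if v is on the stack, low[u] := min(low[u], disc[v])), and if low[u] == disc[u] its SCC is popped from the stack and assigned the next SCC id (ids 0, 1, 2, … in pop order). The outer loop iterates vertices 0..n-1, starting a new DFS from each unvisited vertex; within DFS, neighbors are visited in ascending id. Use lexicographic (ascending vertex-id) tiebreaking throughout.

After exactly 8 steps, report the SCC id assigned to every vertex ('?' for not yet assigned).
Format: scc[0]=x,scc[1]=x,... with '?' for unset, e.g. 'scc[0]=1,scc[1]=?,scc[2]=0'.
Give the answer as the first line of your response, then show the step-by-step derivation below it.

scc[0]=1,scc[1]=2,scc[2]=1,scc[3]=1,scc[4]=0,scc[5]=3,scc[6]=1,scc[7]=1

step 1: low=(low[0]=0,low[1]=?,low[2]=0,low[3]=1,low[4]=?,low[5]=?,low[6]=?,low[7]=?); scc=(scc[0]=?,scc[1]=?,scc[2]=?,scc[3]=?,scc[4]=?,scc[5]=?,scc[6]=?,scc[7]=?)
step 2: low=(low[0]=0,low[1]=?,low[2]=0,low[3]=1,low[4]=?,low[5]=?,low[6]=?,low[7]=?); scc=(scc[0]=?,scc[1]=?,scc[2]=?,scc[3]=?,scc[4]=?,scc[5]=?,scc[6]=?,scc[7]=?)
step 3: low=(low[0]=0,low[1]=?,low[2]=0,low[3]=1,low[4]=4,low[5]=?,low[6]=?,low[7]=3); scc=(scc[0]=?,scc[1]=?,scc[2]=?,scc[3]=?,scc[4]=0,scc[5]=?,scc[6]=?,scc[7]=?)
step 4: low=(low[0]=0,low[1]=?,low[2]=0,low[3]=1,low[4]=4,low[5]=?,low[6]=1,low[7]=3); scc=(scc[0]=?,scc[1]=?,scc[2]=?,scc[3]=?,scc[4]=0,scc[5]=?,scc[6]=?,scc[7]=?)
step 5: low=(low[0]=0,low[1]=?,low[2]=0,low[3]=1,low[4]=4,low[5]=?,low[6]=1,low[7]=1); scc=(scc[0]=?,scc[1]=?,scc[2]=?,scc[3]=?,scc[4]=0,scc[5]=?,scc[6]=?,scc[7]=?)
step 6: low=(low[0]=0,low[1]=?,low[2]=0,low[3]=1,low[4]=4,low[5]=?,low[6]=1,low[7]=1); scc=(scc[0]=1,scc[1]=?,scc[2]=1,scc[3]=1,scc[4]=0,scc[5]=?,scc[6]=1,scc[7]=1)
step 7: low=(low[0]=0,low[1]=6,low[2]=0,low[3]=1,low[4]=4,low[5]=?,low[6]=1,low[7]=1); scc=(scc[0]=1,scc[1]=2,scc[2]=1,scc[3]=1,scc[4]=0,scc[5]=?,scc[6]=1,scc[7]=1)
step 8: low=(low[0]=0,low[1]=6,low[2]=0,low[3]=1,low[4]=4,low[5]=7,low[6]=1,low[7]=1); scc=(scc[0]=1,scc[1]=2,scc[2]=1,scc[3]=1,scc[4]=0,scc[5]=3,scc[6]=1,scc[7]=1)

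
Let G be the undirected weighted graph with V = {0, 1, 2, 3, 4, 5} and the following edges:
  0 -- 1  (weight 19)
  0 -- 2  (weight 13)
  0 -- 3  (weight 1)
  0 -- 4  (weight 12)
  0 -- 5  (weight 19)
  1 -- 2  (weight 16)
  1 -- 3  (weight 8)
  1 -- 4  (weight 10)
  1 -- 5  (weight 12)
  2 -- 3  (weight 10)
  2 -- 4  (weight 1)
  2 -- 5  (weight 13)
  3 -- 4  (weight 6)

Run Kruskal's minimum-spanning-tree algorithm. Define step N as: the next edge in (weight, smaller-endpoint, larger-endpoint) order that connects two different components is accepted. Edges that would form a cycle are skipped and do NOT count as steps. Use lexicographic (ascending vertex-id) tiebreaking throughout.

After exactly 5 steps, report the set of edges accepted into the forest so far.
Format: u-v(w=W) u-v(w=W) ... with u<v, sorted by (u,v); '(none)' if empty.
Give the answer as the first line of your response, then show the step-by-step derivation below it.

0-3(w=1) 1-3(w=8) 1-5(w=12) 2-4(w=1) 3-4(w=6)

step 1: add edge 0-3 (w=1); MST = {0-3(w=1)}
step 2: add edge 2-4 (w=1); MST = {0-3(w=1) 2-4(w=1)}
step 3: add edge 3-4 (w=6); MST = {0-3(w=1) 2-4(w=1) 3-4(w=6)}
step 4: add edge 1-3 (w=8); MST = {0-3(w=1) 1-3(w=8) 2-4(w=1) 3-4(w=6)}
step 5: add edge 1-5 (w=12); MST = {0-3(w=1) 1-3(w=8) 1-5(w=12) 2-4(w=1) 3-4(w=6)}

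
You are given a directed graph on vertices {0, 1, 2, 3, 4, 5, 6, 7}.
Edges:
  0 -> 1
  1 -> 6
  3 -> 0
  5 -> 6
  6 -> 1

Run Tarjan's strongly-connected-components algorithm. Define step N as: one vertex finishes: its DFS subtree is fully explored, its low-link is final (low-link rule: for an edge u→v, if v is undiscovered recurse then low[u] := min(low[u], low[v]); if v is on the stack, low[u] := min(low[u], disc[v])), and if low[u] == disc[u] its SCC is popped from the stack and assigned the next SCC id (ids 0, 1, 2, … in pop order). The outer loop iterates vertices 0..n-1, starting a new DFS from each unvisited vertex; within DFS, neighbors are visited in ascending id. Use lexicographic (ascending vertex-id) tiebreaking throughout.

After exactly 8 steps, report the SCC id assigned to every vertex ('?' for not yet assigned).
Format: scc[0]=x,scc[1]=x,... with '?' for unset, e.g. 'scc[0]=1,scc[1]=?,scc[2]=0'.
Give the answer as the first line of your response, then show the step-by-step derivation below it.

scc[0]=1,scc[1]=0,scc[2]=2,scc[3]=3,scc[4]=4,scc[5]=5,scc[6]=0,scc[7]=6

step 1: low=(low[0]=0,low[1]=1,low[2]=?,low[3]=?,low[4]=?,low[5]=?,low[6]=1,low[7]=?); scc=(scc[0]=?,scc[1]=?,scc[2]=?,scc[3]=?,scc[4]=?,scc[5]=?,scc[6]=?,scc[7]=?)
step 2: low=(low[0]=0,low[1]=1,low[2]=?,low[3]=?,low[4]=?,low[5]=?,low[6]=1,low[7]=?); scc=(scc[0]=?,scc[1]=0,scc[2]=?,scc[3]=?,scc[4]=?,scc[5]=?,scc[6]=0,scc[7]=?)
step 3: low=(low[0]=0,low[1]=1,low[2]=?,low[3]=?,low[4]=?,low[5]=?,low[6]=1,low[7]=?); scc=(scc[0]=1,scc[1]=0,scc[2]=?,scc[3]=?,scc[4]=?,scc[5]=?,scc[6]=0,scc[7]=?)
step 4: low=(low[0]=0,low[1]=1,low[2]=3,low[3]=?,low[4]=?,low[5]=?,low[6]=1,low[7]=?); scc=(scc[0]=1,scc[1]=0,scc[2]=2,scc[3]=?,scc[4]=?,scc[5]=?,scc[6]=0,scc[7]=?)
step 5: low=(low[0]=0,low[1]=1,low[2]=3,low[3]=4,low[4]=?,low[5]=?,low[6]=1,low[7]=?); scc=(scc[0]=1,scc[1]=0,scc[2]=2,scc[3]=3,scc[4]=?,scc[5]=?,scc[6]=0,scc[7]=?)
step 6: low=(low[0]=0,low[1]=1,low[2]=3,low[3]=4,low[4]=5,low[5]=?,low[6]=1,low[7]=?); scc=(scc[0]=1,scc[1]=0,scc[2]=2,scc[3]=3,scc[4]=4,scc[5]=?,scc[6]=0,scc[7]=?)
step 7: low=(low[0]=0,low[1]=1,low[2]=3,low[3]=4,low[4]=5,low[5]=6,low[6]=1,low[7]=?); scc=(scc[0]=1,scc[1]=0,scc[2]=2,scc[3]=3,scc[4]=4,scc[5]=5,scc[6]=0,scc[7]=?)
step 8: low=(low[0]=0,low[1]=1,low[2]=3,low[3]=4,low[4]=5,low[5]=6,low[6]=1,low[7]=7); scc=(scc[0]=1,scc[1]=0,scc[2]=2,scc[3]=3,scc[4]=4,scc[5]=5,scc[6]=0,scc[7]=6)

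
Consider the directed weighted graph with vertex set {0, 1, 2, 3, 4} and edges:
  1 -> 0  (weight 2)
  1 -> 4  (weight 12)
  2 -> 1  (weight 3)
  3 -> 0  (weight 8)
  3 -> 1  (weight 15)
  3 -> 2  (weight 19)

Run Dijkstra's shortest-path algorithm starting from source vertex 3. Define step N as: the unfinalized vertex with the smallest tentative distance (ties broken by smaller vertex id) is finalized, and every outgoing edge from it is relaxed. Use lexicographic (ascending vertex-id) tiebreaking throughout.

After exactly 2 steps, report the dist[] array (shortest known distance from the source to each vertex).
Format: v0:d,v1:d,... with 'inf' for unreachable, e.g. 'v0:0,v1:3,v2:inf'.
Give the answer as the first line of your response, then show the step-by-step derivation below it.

v0:8,v1:15,v2:19,v3:0,v4:inf

step 1: dist = v0:8,v1:15,v2:19,v3:0,v4:inf
step 2: dist = v0:8,v1:15,v2:19,v3:0,v4:inf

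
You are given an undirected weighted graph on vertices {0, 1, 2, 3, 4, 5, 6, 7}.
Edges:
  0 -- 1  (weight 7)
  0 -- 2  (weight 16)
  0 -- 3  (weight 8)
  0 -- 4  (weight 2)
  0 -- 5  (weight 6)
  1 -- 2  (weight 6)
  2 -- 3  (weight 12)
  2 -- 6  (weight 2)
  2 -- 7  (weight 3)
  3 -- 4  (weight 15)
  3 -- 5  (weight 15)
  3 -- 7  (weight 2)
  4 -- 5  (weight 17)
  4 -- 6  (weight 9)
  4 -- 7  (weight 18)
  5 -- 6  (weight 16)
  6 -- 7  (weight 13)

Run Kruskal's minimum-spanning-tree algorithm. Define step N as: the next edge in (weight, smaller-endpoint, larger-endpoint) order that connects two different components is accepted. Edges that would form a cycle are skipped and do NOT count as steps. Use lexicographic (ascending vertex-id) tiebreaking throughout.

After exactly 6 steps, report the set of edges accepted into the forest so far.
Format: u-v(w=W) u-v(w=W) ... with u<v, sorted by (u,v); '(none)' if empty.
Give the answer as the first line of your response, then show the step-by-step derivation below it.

0-4(w=2) 0-5(w=6) 1-2(w=6) 2-6(w=2) 2-7(w=3) 3-7(w=2)

step 1: add edge 0-4 (w=2); MST = {0-4(w=2)}
step 2: add edge 2-6 (w=2); MST = {0-4(w=2) 2-6(w=2)}
step 3: add edge 3-7 (w=2); MST = {0-4(w=2) 2-6(w=2) 3-7(w=2)}
step 4: add edge 2-7 (w=3); MST = {0-4(w=2) 2-6(w=2) 2-7(w=3) 3-7(w=2)}
step 5: add edge 0-5 (w=6); MST = {0-4(w=2) 0-5(w=6) 2-6(w=2) 2-7(w=3) 3-7(w=2)}
step 6: add edge 1-2 (w=6); MST = {0-4(w=2) 0-5(w=6) 1-2(w=6) 2-6(w=2) 2-7(w=3) 3-7(w=2)}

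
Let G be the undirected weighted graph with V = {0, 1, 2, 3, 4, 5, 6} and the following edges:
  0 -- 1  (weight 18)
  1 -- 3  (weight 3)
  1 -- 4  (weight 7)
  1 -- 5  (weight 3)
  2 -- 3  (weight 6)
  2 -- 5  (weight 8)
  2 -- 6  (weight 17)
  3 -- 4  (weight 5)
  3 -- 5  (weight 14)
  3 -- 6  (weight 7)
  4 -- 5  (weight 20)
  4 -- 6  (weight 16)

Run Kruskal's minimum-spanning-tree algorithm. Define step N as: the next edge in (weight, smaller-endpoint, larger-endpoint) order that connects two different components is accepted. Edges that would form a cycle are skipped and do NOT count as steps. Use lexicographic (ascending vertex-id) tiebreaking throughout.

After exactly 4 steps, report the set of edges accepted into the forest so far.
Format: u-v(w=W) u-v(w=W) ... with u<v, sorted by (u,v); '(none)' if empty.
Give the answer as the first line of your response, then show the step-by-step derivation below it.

1-3(w=3) 1-5(w=3) 2-3(w=6) 3-4(w=5)

step 1: add edge 1-3 (w=3); MST = {1-3(w=3)}
step 2: add edge 1-5 (w=3); MST = {1-3(w=3) 1-5(w=3)}
step 3: add edge 3-4 (w=5); MST = {1-3(w=3) 1-5(w=3) 3-4(w=5)}
step 4: add edge 2-3 (w=6); MST = {1-3(w=3) 1-5(w=3) 2-3(w=6) 3-4(w=5)}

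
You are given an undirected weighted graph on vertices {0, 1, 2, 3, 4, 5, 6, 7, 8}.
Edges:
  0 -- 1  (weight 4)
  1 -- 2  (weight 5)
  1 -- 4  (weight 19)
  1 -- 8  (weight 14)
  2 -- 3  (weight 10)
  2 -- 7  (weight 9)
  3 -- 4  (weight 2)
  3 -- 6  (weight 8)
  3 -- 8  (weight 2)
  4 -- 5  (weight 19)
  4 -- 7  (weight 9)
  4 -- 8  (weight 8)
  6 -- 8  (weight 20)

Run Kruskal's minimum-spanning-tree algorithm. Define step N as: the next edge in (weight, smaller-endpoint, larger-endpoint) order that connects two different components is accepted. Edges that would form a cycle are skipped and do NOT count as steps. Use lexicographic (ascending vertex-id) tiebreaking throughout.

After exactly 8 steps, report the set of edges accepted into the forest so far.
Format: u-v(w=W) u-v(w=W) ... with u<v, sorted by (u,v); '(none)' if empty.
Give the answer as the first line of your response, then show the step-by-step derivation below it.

0-1(w=4) 1-2(w=5) 2-7(w=9) 3-4(w=2) 3-6(w=8) 3-8(w=2) 4-5(w=19) 4-7(w=9)

step 1: add edge 3-4 (w=2); MST = {3-4(w=2)}
step 2: add edge 3-8 (w=2); MST = {3-4(w=2) 3-8(w=2)}
step 3: add edge 0-1 (w=4); MST = {0-1(w=4) 3-4(w=2) 3-8(w=2)}
step 4: add edge 1-2 (w=5); MST = {0-1(w=4) 1-2(w=5) 3-4(w=2) 3-8(w=2)}
step 5: add edge 3-6 (w=8); MST = {0-1(w=4) 1-2(w=5) 3-4(w=2) 3-6(w=8) 3-8(w=2)}
step 6: add edge 2-7 (w=9); MST = {0-1(w=4) 1-2(w=5) 2-7(w=9) 3-4(w=2) 3-6(w=8) 3-8(w=2)}
step 7: add edge 4-7 (w=9); MST = {0-1(w=4) 1-2(w=5) 2-7(w=9) 3-4(w=2) 3-6(w=8) 3-8(w=2) 4-7(w=9)}
step 8: add edge 4-5 (w=19); MST = {0-1(w=4) 1-2(w=5) 2-7(w=9) 3-4(w=2) 3-6(w=8) 3-8(w=2) 4-5(w=19) 4-7(w=9)}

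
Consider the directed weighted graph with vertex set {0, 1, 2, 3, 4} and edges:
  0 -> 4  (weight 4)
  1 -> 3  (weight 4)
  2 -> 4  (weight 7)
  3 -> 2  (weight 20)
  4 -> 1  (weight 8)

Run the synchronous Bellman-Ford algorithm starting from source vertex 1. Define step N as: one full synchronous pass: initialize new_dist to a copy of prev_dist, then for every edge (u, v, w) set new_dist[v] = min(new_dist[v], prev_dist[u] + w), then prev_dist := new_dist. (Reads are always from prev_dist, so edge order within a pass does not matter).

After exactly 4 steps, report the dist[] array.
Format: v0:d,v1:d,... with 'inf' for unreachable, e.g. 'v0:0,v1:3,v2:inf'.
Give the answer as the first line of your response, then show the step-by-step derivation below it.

v0:inf,v1:0,v2:24,v3:4,v4:31

step 1: dist = v0:inf,v1:0,v2:inf,v3:4,v4:inf
step 2: dist = v0:inf,v1:0,v2:24,v3:4,v4:inf
step 3: dist = v0:inf,v1:0,v2:24,v3:4,v4:31
step 4: dist = v0:inf,v1:0,v2:24,v3:4,v4:31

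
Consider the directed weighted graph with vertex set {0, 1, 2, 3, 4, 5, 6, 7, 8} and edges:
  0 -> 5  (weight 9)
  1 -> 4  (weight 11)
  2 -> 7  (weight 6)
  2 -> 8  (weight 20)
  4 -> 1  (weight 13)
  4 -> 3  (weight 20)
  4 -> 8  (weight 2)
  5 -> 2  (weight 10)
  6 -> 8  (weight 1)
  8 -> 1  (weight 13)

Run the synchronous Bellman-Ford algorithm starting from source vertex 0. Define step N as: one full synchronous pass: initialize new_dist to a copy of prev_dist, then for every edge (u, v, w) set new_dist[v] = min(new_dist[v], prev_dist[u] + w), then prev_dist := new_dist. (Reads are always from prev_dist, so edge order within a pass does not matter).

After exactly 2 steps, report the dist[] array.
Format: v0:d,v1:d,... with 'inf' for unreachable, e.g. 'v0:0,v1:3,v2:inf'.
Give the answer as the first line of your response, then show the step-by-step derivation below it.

v0:0,v1:inf,v2:19,v3:inf,v4:inf,v5:9,v6:inf,v7:inf,v8:inf

step 1: dist = v0:0,v1:inf,v2:inf,v3:inf,v4:inf,v5:9,v6:inf,v7:inf,v8:inf
step 2: dist = v0:0,v1:inf,v2:19,v3:inf,v4:inf,v5:9,v6:inf,v7:inf,v8:inf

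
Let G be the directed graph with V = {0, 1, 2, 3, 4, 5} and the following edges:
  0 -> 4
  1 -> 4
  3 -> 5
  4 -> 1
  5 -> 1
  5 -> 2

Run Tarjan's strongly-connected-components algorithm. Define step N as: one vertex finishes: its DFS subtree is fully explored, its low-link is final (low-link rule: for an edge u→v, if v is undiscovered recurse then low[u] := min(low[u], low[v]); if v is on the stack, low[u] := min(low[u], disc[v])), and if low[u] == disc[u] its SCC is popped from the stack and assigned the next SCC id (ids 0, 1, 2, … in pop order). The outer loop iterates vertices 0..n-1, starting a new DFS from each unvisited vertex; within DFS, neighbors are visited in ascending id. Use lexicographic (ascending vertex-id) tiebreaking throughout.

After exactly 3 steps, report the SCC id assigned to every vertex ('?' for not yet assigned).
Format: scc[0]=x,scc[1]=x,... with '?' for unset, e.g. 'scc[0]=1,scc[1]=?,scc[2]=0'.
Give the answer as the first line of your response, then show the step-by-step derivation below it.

scc[0]=1,scc[1]=0,scc[2]=?,scc[3]=?,scc[4]=0,scc[5]=?

step 1: low=(low[0]=0,low[1]=1,low[2]=?,low[3]=?,low[4]=1,low[5]=?); scc=(scc[0]=?,scc[1]=?,scc[2]=?,scc[3]=?,scc[4]=?,scc[5]=?)
step 2: low=(low[0]=0,low[1]=1,low[2]=?,low[3]=?,low[4]=1,low[5]=?); scc=(scc[0]=?,scc[1]=0,scc[2]=?,scc[3]=?,scc[4]=0,scc[5]=?)
step 3: low=(low[0]=0,low[1]=1,low[2]=?,low[3]=?,low[4]=1,low[5]=?); scc=(scc[0]=1,scc[1]=0,scc[2]=?,scc[3]=?,scc[4]=0,scc[5]=?)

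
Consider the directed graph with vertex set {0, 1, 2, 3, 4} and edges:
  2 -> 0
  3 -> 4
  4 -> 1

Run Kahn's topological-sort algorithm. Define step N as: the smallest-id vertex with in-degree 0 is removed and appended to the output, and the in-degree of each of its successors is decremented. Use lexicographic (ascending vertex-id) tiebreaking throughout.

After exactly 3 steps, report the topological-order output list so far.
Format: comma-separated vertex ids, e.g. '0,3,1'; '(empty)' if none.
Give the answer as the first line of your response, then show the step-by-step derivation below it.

2,0,3

step 1: output 2; order=[2]; indeg=(0,1,0,0,1)
step 2: output 0; order=[2,0]; indeg=(0,1,0,0,1)
step 3: output 3; order=[2,0,3]; indeg=(0,1,0,0,0)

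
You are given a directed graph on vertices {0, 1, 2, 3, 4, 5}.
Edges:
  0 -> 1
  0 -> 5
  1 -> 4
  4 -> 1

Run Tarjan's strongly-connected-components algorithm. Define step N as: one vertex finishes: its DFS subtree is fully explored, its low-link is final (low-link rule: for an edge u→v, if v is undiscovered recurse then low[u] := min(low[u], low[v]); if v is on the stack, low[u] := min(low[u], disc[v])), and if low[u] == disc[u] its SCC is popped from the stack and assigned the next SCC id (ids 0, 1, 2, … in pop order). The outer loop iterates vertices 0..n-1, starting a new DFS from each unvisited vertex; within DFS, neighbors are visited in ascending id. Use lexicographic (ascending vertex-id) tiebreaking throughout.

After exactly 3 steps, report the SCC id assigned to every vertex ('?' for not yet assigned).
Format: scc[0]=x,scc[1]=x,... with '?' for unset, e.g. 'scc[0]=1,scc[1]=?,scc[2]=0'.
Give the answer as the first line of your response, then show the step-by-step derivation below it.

scc[0]=?,scc[1]=0,scc[2]=?,scc[3]=?,scc[4]=0,scc[5]=1

step 1: low=(low[0]=0,low[1]=1,low[2]=?,low[3]=?,low[4]=1,low[5]=?); scc=(scc[0]=?,scc[1]=?,scc[2]=?,scc[3]=?,scc[4]=?,scc[5]=?)
step 2: low=(low[0]=0,low[1]=1,low[2]=?,low[3]=?,low[4]=1,low[5]=?); scc=(scc[0]=?,scc[1]=0,scc[2]=?,scc[3]=?,scc[4]=0,scc[5]=?)
step 3: low=(low[0]=0,low[1]=1,low[2]=?,low[3]=?,low[4]=1,low[5]=3); scc=(scc[0]=?,scc[1]=0,scc[2]=?,scc[3]=?,scc[4]=0,scc[5]=1)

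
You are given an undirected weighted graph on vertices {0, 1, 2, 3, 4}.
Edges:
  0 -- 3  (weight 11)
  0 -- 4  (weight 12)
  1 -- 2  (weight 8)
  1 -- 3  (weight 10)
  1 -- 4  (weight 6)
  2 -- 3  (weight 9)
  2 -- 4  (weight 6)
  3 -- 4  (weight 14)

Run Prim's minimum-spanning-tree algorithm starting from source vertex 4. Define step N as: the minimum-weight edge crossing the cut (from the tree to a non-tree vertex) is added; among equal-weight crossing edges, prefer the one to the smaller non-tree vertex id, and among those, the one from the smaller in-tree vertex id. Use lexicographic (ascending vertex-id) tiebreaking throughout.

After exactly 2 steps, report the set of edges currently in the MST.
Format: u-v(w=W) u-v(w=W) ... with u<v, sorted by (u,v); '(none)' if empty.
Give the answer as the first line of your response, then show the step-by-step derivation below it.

1-4(w=6) 2-4(w=6)

step 1: add edge 1-4 (w=6); MST = {1-4(w=6)}
step 2: add edge 2-4 (w=6); MST = {1-4(w=6) 2-4(w=6)}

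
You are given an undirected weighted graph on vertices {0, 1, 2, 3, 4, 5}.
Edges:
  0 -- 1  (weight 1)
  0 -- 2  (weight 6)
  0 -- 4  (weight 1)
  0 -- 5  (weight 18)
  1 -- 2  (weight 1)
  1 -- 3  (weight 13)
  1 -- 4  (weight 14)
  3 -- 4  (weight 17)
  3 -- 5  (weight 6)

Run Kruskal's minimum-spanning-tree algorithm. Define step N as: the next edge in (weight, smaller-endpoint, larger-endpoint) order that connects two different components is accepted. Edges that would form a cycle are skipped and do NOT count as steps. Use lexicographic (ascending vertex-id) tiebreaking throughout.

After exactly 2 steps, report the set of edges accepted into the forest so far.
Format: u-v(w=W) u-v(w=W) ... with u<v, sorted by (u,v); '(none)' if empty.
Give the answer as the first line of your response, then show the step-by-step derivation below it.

0-1(w=1) 0-4(w=1)

step 1: add edge 0-1 (w=1); MST = {0-1(w=1)}
step 2: add edge 0-4 (w=1); MST = {0-1(w=1) 0-4(w=1)}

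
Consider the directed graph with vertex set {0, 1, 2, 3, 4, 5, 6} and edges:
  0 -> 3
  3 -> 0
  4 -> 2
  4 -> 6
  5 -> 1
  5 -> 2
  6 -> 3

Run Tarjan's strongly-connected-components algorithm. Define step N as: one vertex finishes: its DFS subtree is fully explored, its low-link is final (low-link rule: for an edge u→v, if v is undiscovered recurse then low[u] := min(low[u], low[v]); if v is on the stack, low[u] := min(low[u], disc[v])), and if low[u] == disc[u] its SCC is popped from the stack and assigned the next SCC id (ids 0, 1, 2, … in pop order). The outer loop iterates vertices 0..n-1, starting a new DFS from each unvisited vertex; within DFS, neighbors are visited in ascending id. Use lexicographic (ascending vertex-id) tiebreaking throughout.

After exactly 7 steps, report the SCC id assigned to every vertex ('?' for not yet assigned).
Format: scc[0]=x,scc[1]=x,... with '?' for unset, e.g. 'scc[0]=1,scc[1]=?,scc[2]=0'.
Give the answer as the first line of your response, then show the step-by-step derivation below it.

scc[0]=0,scc[1]=1,scc[2]=2,scc[3]=0,scc[4]=4,scc[5]=5,scc[6]=3

step 1: low=(low[0]=0,low[1]=?,low[2]=?,low[3]=0,low[4]=?,low[5]=?,low[6]=?); scc=(scc[0]=?,scc[1]=?,scc[2]=?,scc[3]=?,scc[4]=?,scc[5]=?,scc[6]=?)
step 2: low=(low[0]=0,low[1]=?,low[2]=?,low[3]=0,low[4]=?,low[5]=?,low[6]=?); scc=(scc[0]=0,scc[1]=?,scc[2]=?,scc[3]=0,scc[4]=?,scc[5]=?,scc[6]=?)
step 3: low=(low[0]=0,low[1]=2,low[2]=?,low[3]=0,low[4]=?,low[5]=?,low[6]=?); scc=(scc[0]=0,scc[1]=1,scc[2]=?,scc[3]=0,scc[4]=?,scc[5]=?,scc[6]=?)
step 4: low=(low[0]=0,low[1]=2,low[2]=3,low[3]=0,low[4]=?,low[5]=?,low[6]=?); scc=(scc[0]=0,scc[1]=1,scc[2]=2,scc[3]=0,scc[4]=?,scc[5]=?,scc[6]=?)
step 5: low=(low[0]=0,low[1]=2,low[2]=3,low[3]=0,low[4]=4,low[5]=?,low[6]=5); scc=(scc[0]=0,scc[1]=1,scc[2]=2,scc[3]=0,scc[4]=?,scc[5]=?,scc[6]=3)
step 6: low=(low[0]=0,low[1]=2,low[2]=3,low[3]=0,low[4]=4,low[5]=?,low[6]=5); scc=(scc[0]=0,scc[1]=1,scc[2]=2,scc[3]=0,scc[4]=4,scc[5]=?,scc[6]=3)
step 7: low=(low[0]=0,low[1]=2,low[2]=3,low[3]=0,low[4]=4,low[5]=6,low[6]=5); scc=(scc[0]=0,scc[1]=1,scc[2]=2,scc[3]=0,scc[4]=4,scc[5]=5,scc[6]=3)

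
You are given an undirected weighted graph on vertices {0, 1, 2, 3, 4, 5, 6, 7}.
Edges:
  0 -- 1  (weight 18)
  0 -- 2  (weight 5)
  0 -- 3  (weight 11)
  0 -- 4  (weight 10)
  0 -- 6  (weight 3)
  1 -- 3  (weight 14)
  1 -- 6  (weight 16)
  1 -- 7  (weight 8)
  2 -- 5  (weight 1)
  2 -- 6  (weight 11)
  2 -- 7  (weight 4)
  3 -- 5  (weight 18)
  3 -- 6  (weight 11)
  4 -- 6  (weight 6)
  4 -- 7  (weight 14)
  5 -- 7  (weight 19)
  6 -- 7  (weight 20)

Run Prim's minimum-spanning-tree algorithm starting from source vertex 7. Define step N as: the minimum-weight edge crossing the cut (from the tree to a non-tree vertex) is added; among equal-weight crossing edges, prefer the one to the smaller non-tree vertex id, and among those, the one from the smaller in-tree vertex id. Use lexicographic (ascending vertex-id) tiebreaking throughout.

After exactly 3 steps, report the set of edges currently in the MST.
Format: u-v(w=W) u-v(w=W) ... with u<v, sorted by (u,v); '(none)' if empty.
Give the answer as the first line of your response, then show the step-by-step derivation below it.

0-2(w=5) 2-5(w=1) 2-7(w=4)

step 1: add edge 2-7 (w=4); MST = {2-7(w=4)}
step 2: add edge 2-5 (w=1); MST = {2-5(w=1) 2-7(w=4)}
step 3: add edge 0-2 (w=5); MST = {0-2(w=5) 2-5(w=1) 2-7(w=4)}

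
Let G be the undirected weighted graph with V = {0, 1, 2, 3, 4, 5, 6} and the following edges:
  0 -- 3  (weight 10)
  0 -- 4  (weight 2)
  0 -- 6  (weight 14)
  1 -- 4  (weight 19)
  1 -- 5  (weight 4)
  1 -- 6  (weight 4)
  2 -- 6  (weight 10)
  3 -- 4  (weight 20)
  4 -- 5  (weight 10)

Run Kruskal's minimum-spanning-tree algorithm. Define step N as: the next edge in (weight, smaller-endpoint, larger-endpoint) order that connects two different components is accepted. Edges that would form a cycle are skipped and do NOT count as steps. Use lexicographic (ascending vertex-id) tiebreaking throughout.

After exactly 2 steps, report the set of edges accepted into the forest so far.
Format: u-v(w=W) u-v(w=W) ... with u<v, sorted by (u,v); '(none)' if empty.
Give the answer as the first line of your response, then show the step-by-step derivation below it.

0-4(w=2) 1-5(w=4)

step 1: add edge 0-4 (w=2); MST = {0-4(w=2)}
step 2: add edge 1-5 (w=4); MST = {0-4(w=2) 1-5(w=4)}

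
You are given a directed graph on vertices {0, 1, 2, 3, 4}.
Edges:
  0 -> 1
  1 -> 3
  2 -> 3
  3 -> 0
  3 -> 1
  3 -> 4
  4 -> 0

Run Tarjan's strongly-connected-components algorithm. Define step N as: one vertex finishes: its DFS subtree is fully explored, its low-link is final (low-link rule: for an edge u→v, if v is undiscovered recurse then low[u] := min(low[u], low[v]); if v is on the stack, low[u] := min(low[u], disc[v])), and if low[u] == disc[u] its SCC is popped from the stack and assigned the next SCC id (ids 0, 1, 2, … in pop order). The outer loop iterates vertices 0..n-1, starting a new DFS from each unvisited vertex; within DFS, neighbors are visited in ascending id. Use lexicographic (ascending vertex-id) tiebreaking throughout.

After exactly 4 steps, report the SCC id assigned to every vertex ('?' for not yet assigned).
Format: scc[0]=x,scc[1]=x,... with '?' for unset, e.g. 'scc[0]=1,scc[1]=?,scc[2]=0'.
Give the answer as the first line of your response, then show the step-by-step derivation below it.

scc[0]=0,scc[1]=0,scc[2]=?,scc[3]=0,scc[4]=0

step 1: low=(low[0]=0,low[1]=1,low[2]=?,low[3]=0,low[4]=0); scc=(scc[0]=?,scc[1]=?,scc[2]=?,scc[3]=?,scc[4]=?)
step 2: low=(low[0]=0,low[1]=1,low[2]=?,low[3]=0,low[4]=0); scc=(scc[0]=?,scc[1]=?,scc[2]=?,scc[3]=?,scc[4]=?)
step 3: low=(low[0]=0,low[1]=0,low[2]=?,low[3]=0,low[4]=0); scc=(scc[0]=?,scc[1]=?,scc[2]=?,scc[3]=?,scc[4]=?)
step 4: low=(low[0]=0,low[1]=0,low[2]=?,low[3]=0,low[4]=0); scc=(scc[0]=0,scc[1]=0,scc[2]=?,scc[3]=0,scc[4]=0)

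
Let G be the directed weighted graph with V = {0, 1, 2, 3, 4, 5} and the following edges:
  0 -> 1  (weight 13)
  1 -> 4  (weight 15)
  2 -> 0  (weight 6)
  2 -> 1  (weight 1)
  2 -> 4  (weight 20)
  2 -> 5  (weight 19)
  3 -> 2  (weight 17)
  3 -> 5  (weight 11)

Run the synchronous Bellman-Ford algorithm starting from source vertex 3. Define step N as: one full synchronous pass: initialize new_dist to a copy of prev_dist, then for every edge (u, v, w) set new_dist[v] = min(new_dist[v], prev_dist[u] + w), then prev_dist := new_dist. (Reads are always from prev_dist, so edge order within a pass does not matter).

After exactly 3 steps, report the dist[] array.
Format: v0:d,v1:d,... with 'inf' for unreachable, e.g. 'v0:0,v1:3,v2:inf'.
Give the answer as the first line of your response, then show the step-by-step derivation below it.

v0:23,v1:18,v2:17,v3:0,v4:33,v5:11

step 1: dist = v0:inf,v1:inf,v2:17,v3:0,v4:inf,v5:11
step 2: dist = v0:23,v1:18,v2:17,v3:0,v4:37,v5:11
step 3: dist = v0:23,v1:18,v2:17,v3:0,v4:33,v5:11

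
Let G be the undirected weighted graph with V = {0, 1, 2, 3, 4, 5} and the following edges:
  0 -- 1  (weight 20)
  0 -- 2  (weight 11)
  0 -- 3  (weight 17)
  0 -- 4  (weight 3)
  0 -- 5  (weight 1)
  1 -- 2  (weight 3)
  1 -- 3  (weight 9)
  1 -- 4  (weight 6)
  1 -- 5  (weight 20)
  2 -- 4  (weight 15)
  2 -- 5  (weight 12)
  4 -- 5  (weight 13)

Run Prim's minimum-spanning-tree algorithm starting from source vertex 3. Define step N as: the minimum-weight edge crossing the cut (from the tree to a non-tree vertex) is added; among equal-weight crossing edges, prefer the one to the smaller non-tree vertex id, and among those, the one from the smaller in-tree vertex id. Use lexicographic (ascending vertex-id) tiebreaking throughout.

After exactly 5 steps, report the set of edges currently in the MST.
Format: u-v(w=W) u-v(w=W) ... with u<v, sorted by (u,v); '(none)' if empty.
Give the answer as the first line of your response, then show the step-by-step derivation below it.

0-4(w=3) 0-5(w=1) 1-2(w=3) 1-3(w=9) 1-4(w=6)

step 1: add edge 1-3 (w=9); MST = {1-3(w=9)}
step 2: add edge 1-2 (w=3); MST = {1-2(w=3) 1-3(w=9)}
step 3: add edge 1-4 (w=6); MST = {1-2(w=3) 1-3(w=9) 1-4(w=6)}
step 4: add edge 0-4 (w=3); MST = {0-4(w=3) 1-2(w=3) 1-3(w=9) 1-4(w=6)}
step 5: add edge 0-5 (w=1); MST = {0-4(w=3) 0-5(w=1) 1-2(w=3) 1-3(w=9) 1-4(w=6)}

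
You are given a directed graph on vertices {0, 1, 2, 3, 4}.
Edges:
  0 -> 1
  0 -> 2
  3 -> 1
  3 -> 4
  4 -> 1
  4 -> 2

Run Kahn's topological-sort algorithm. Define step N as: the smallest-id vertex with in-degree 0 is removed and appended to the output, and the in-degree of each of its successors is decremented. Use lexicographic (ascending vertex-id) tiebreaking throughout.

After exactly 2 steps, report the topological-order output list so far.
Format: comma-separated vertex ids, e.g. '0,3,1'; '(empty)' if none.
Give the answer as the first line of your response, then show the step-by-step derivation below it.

0,3

step 1: output 0; order=[0]; indeg=(0,2,1,0,1)
step 2: output 3; order=[0,3]; indeg=(0,1,1,0,0)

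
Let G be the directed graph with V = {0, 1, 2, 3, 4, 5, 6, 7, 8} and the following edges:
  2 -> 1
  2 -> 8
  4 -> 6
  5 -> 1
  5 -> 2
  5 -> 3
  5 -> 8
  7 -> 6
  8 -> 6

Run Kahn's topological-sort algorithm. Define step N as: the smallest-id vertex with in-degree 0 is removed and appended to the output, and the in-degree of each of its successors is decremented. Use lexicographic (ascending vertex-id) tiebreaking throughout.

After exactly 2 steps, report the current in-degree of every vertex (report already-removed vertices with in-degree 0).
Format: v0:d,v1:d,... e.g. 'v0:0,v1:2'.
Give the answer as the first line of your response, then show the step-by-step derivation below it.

v0:0,v1:2,v2:1,v3:1,v4:0,v5:0,v6:2,v7:0,v8:2

step 1: output 0; order=[0]; indeg=(0,2,1,1,0,0,3,0,2)
step 2: output 4; order=[0,4]; indeg=(0,2,1,1,0,0,2,0,2)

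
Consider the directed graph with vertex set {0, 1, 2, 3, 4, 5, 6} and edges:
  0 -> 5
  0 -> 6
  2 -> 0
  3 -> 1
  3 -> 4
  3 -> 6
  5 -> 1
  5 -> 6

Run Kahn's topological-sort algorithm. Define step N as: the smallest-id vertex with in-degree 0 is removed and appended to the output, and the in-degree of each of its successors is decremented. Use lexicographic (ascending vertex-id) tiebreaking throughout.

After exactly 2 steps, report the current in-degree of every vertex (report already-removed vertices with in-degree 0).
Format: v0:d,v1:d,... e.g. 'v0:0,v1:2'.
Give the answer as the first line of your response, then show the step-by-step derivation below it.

v0:0,v1:2,v2:0,v3:0,v4:1,v5:0,v6:2

step 1: output 2; order=[2]; indeg=(0,2,0,0,1,1,3)
step 2: output 0; order=[2,0]; indeg=(0,2,0,0,1,0,2)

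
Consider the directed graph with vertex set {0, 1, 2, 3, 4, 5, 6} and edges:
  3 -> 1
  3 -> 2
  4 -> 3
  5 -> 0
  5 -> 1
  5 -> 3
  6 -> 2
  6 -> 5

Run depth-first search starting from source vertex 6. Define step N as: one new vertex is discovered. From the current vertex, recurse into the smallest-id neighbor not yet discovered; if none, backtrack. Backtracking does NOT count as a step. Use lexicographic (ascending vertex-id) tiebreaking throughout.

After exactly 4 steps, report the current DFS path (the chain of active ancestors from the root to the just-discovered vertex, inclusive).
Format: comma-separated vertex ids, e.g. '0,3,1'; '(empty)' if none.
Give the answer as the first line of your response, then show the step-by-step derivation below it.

6,5,0

step 1: discover 6; path=6; order=6
step 2: discover 2; path=6>2; order=6,2
step 3: discover 5; path=6>5; order=6,2,5
step 4: discover 0; path=6>5>0; order=6,2,5,0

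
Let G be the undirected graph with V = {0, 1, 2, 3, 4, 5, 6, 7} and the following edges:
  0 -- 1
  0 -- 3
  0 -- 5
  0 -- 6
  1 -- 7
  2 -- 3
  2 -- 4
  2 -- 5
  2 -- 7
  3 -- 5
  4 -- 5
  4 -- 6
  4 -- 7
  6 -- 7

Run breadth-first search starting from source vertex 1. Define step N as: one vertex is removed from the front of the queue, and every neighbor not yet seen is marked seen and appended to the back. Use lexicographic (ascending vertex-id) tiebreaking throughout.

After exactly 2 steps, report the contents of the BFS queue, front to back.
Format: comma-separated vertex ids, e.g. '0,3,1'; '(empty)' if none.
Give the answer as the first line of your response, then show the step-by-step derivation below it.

7,3,5,6

step 1: dequeue 1; queue=[0,7]; order=1
step 2: dequeue 0; queue=[7,3,5,6]; order=1,0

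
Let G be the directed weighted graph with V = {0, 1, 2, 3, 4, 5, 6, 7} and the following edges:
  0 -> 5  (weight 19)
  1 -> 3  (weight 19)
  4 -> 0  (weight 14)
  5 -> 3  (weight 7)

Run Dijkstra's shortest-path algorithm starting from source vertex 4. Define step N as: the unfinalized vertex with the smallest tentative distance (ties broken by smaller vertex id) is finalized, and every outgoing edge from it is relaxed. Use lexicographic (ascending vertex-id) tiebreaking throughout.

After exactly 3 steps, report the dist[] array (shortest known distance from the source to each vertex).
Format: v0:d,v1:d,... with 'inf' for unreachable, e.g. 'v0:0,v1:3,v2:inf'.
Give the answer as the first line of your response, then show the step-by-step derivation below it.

v0:14,v1:inf,v2:inf,v3:40,v4:0,v5:33,v6:inf,v7:inf

step 1: dist = v0:14,v1:inf,v2:inf,v3:inf,v4:0,v5:inf,v6:inf,v7:inf
step 2: dist = v0:14,v1:inf,v2:inf,v3:inf,v4:0,v5:33,v6:inf,v7:inf
step 3: dist = v0:14,v1:inf,v2:inf,v3:40,v4:0,v5:33,v6:inf,v7:inf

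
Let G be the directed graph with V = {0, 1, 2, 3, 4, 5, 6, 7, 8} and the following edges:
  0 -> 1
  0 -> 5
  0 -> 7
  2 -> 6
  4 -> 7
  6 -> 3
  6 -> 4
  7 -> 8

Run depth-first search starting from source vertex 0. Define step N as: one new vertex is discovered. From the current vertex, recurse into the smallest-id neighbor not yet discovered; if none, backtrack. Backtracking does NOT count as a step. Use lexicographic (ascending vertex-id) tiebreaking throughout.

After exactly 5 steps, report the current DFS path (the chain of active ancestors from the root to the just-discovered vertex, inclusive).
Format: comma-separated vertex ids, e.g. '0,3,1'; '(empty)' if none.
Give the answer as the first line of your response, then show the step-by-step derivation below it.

0,7,8

step 1: discover 0; path=0; order=0
step 2: discover 1; path=0>1; order=0,1
step 3: discover 5; path=0>5; order=0,1,5
step 4: discover 7; path=0>7; order=0,1,5,7
step 5: discover 8; path=0>7>8; order=0,1,5,7,8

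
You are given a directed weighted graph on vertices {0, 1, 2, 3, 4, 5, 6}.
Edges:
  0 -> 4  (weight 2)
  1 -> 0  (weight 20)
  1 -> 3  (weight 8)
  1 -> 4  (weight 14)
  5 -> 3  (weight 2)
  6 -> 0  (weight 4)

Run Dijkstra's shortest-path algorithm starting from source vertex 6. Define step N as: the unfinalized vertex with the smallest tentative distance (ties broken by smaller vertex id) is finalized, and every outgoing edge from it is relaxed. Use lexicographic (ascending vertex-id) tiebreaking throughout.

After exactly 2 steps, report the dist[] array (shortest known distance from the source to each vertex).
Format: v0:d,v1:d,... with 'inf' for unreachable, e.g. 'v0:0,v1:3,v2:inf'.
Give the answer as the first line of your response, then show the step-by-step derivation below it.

v0:4,v1:inf,v2:inf,v3:inf,v4:6,v5:inf,v6:0

step 1: dist = v0:4,v1:inf,v2:inf,v3:inf,v4:inf,v5:inf,v6:0
step 2: dist = v0:4,v1:inf,v2:inf,v3:inf,v4:6,v5:inf,v6:0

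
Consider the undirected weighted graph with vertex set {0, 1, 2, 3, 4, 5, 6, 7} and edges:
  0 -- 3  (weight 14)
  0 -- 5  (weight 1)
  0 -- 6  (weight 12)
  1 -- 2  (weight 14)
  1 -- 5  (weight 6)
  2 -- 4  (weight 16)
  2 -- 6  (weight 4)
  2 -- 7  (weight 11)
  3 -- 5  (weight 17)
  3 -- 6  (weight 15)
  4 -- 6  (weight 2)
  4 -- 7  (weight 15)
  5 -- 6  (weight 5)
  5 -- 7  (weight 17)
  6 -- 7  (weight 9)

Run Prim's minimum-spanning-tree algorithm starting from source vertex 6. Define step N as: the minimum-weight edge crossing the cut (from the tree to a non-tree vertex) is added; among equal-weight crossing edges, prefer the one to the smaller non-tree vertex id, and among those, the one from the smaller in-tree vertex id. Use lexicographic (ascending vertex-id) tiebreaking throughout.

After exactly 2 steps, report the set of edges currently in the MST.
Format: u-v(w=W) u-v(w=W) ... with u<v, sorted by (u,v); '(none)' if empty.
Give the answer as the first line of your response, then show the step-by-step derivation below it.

2-6(w=4) 4-6(w=2)

step 1: add edge 4-6 (w=2); MST = {4-6(w=2)}
step 2: add edge 2-6 (w=4); MST = {2-6(w=4) 4-6(w=2)}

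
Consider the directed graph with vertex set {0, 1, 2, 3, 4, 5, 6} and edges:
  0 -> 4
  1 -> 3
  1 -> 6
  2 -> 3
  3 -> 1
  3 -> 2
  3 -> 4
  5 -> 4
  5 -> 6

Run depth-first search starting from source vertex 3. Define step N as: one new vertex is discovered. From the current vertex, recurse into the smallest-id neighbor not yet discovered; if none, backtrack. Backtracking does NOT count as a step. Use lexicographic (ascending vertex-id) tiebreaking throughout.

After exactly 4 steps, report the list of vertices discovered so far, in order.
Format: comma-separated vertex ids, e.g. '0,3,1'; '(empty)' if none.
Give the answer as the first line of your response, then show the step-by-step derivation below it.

3,1,6,2

step 1: discover 3; path=3; order=3
step 2: discover 1; path=3>1; order=3,1
step 3: discover 6; path=3>1>6; order=3,1,6
step 4: discover 2; path=3>2; order=3,1,6,2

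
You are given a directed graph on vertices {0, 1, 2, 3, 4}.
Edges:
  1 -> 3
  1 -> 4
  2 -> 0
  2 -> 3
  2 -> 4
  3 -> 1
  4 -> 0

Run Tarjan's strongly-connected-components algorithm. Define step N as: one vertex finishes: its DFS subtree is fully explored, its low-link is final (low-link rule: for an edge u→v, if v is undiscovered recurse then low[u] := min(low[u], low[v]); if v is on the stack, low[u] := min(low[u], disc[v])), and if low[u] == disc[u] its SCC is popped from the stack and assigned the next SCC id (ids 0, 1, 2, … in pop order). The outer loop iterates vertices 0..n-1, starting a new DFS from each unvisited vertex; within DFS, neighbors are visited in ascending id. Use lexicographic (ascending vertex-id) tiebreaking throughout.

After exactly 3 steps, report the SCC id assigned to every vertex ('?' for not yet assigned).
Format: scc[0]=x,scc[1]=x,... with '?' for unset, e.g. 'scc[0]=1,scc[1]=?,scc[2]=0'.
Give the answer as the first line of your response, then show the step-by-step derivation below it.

scc[0]=0,scc[1]=?,scc[2]=?,scc[3]=?,scc[4]=1

step 1: low=(low[0]=0,low[1]=?,low[2]=?,low[3]=?,low[4]=?); scc=(scc[0]=0,scc[1]=?,scc[2]=?,scc[3]=?,scc[4]=?)
step 2: low=(low[0]=0,low[1]=1,low[2]=?,low[3]=1,low[4]=?); scc=(scc[0]=0,scc[1]=?,scc[2]=?,scc[3]=?,scc[4]=?)
step 3: low=(low[0]=0,low[1]=1,low[2]=?,low[3]=1,low[4]=3); scc=(scc[0]=0,scc[1]=?,scc[2]=?,scc[3]=?,scc[4]=1)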